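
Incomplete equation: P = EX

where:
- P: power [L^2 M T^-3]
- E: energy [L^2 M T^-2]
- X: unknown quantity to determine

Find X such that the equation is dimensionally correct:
X = f (inverse time / frequency (1/t)), dimensions [T^-1]

P has dimensions [L^2 M T^-3]; the rest of the RHS (E) has dimensions [L^2 M T^-2].
So X must have dimensions [T^-1] — X = f (inverse time / frequency (1/t)).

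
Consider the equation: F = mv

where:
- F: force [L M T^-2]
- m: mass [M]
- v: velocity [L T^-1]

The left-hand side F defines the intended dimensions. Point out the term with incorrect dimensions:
The right-hand side term mv

F has dimensions [L M T^-2], but mv has dimensions [L M T^-1], so the term mv is dimensionally wrong for F.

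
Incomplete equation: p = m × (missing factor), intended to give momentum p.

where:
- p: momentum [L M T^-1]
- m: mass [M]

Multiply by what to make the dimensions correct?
v (velocity), dimensions [L T^-1]

p has dimensions [L M T^-1] and m has dimensions [M].
The missing factor must have dimensions [L M T^-1] / [M] = [L T^-1], i.e. velocity (v).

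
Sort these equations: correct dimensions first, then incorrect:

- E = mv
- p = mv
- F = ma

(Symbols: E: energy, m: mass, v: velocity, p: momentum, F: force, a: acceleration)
Dimensionally correct: p = mv, F = ma
Dimensionally incorrect: E = mv
Ordered (correct first, then incorrect): p = mv, F = ma, E = mv

- E = mv: LHS [L^2 M T^-2], RHS [L M T^-1] → incorrect ✗
- p = mv: LHS [L M T^-1], RHS [L M T^-1] → correct ✓
- F = ma: LHS [L M T^-2], RHS [L M T^-2] → correct ✓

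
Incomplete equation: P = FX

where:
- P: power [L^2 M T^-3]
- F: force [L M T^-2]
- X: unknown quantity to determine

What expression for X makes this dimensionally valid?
X = v (velocity), dimensions [L T^-1]

P has dimensions [L^2 M T^-3]; the rest of the RHS (F) has dimensions [L M T^-2].
So X must have dimensions [L T^-1] — X = v (velocity).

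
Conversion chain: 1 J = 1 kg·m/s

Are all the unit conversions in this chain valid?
The chain is incorrect (it contains an error).

Incorrect: Joule is kg·m²/s², not kg·m/s (that is momentum)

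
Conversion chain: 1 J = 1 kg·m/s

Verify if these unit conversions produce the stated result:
The chain is incorrect (it contains an error).

Incorrect: Joule is kg·m²/s², not kg·m/s (that is momentum)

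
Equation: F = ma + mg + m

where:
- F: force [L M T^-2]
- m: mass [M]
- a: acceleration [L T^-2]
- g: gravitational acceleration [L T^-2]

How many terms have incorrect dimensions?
1

LHS F: [L M T^-2]
- ma: [L M T^-2] ✓
- mg: [L M T^-2] ✓
- m: [M] ✗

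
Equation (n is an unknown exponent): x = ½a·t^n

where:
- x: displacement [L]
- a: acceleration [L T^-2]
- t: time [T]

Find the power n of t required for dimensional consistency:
n = 2

x has dimensions [L]; t has dimensions [T].
The rest of the RHS has dimensions [L T^-2], so t^n must supply [T^2].
With n = 2: ½a·t^2 has dimensions [L], matching the LHS ✓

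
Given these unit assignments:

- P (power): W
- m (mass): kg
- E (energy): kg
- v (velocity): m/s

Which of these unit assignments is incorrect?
E

The variable E (energy) should have units J, not kg.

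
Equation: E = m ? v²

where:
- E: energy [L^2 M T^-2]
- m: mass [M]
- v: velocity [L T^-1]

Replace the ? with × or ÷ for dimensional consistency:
multiplication (×): E = m × v²

E [L^2 M T^-2]; m [M]; v² [L^2 T^-2].
m × v² → [L^2 M T^-2] ✓
m ÷ v² → [L^-2 M T^2] ✗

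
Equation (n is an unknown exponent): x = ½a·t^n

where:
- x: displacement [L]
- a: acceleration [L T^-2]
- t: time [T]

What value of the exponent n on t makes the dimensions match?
n = 2

x has dimensions [L]; t has dimensions [T].
The rest of the RHS has dimensions [L T^-2], so t^n must supply [T^2].
With n = 2: ½a·t^2 has dimensions [L], matching the LHS ✓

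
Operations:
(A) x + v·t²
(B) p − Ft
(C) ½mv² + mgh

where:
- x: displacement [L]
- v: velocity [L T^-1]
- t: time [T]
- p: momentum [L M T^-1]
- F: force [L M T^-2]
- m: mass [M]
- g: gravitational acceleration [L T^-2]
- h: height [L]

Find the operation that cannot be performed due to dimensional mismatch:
(A) x + v·t²

(A) x + v·t²: x [L] and v·t² [L T] — different dimensions cannot be added/subtracted ✗
(B) p − Ft: p [L M T^-1] and Ft [L M T^-1] — same dimensions ✓
(C) ½mv² + mgh: ½mv² [L^2 M T^-2] and mgh [L^2 M T^-2] — same dimensions ✓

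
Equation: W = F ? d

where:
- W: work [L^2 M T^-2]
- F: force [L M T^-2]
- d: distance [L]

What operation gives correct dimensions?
multiplication (×): W = F × d

W [L^2 M T^-2]; F [L M T^-2]; d [L].
F × d → [L^2 M T^-2] ✓
F ÷ d → [M T^-2] ✗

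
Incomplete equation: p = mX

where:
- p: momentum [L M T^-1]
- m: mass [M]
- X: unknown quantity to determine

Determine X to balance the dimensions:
X = v (velocity), dimensions [L T^-1]

p has dimensions [L M T^-1]; the rest of the RHS (m) has dimensions [M].
So X must have dimensions [L T^-1] — X = v (velocity).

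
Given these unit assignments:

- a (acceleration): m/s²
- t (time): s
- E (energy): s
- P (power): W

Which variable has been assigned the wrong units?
E

The variable E (energy) should have units J, not s.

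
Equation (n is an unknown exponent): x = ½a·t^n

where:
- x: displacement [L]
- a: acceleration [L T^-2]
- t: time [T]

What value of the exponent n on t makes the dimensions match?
n = 2

x has dimensions [L]; t has dimensions [T].
The rest of the RHS has dimensions [L T^-2], so t^n must supply [T^2].
With n = 2: ½a·t^2 has dimensions [L], matching the LHS ✓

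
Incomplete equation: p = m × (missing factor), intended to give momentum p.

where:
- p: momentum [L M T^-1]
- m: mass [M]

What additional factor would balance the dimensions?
v (velocity), dimensions [L T^-1]

p has dimensions [L M T^-1] and m has dimensions [M].
The missing factor must have dimensions [L M T^-1] / [M] = [L T^-1], i.e. velocity (v).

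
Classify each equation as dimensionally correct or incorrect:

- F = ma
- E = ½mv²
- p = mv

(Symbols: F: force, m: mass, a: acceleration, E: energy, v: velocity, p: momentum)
Dimensionally correct: F = ma, E = ½mv², p = mv
Dimensionally incorrect: none
Ordered (correct first, then incorrect): F = ma, E = ½mv², p = mv

- F = ma: LHS [L M T^-2], RHS [L M T^-2] → correct ✓
- E = ½mv²: LHS [L^2 M T^-2], RHS [L^2 M T^-2] → correct ✓
- p = mv: LHS [L M T^-1], RHS [L M T^-1] → correct ✓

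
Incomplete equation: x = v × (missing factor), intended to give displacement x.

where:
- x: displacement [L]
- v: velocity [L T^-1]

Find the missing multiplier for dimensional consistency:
t (time), dimensions [T]

x has dimensions [L] and v has dimensions [L T^-1].
The missing factor must have dimensions [L] / [L T^-1] = [T], i.e. time (t).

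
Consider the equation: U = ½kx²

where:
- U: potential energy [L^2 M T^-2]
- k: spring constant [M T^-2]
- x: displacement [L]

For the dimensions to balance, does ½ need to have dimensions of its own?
No

U has dimensions [L^2 M T^-2] and kx² already has dimensions [L^2 M T^-2], so the equation balances without ½ contributing any dimensions. ½ is a pure (dimensionless) number; changing or removing it would not affect dimensional consistency.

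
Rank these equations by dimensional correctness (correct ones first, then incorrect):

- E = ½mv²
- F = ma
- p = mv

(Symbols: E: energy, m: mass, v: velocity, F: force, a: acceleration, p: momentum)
Dimensionally correct: E = ½mv², F = ma, p = mv
Dimensionally incorrect: none
Ordered (correct first, then incorrect): E = ½mv², F = ma, p = mv

- E = ½mv²: LHS [L^2 M T^-2], RHS [L^2 M T^-2] → correct ✓
- F = ma: LHS [L M T^-2], RHS [L M T^-2] → correct ✓
- p = mv: LHS [L M T^-1], RHS [L M T^-1] → correct ✓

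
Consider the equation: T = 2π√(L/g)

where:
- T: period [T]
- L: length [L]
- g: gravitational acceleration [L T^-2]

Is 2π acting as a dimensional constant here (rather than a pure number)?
No

T has dimensions [T] and √(L/g) already has dimensions [T], so the equation balances without 2π contributing any dimensions. 2π is a pure (dimensionless) number; changing or removing it would not affect dimensional consistency.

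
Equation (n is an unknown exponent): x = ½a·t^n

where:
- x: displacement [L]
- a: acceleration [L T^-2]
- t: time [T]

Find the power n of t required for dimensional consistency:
n = 2

x has dimensions [L]; t has dimensions [T].
The rest of the RHS has dimensions [L T^-2], so t^n must supply [T^2].
With n = 2: ½a·t^2 has dimensions [L], matching the LHS ✓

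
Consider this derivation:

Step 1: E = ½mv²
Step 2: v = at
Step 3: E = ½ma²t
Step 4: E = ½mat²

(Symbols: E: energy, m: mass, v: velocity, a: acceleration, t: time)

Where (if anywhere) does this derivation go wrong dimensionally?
Step 3

Step 1: E = ½mv² → LHS [L^2 M T^-2], RHS [L^2 M T^-2] ✓
Step 2: v = at → LHS [L T^-1], RHS [L T^-1] ✓
Step 3: E = ½ma²t → LHS [L^2 M T^-2], RHS [L^2 M T^-3] ✗

The first dimensional inconsistency appears in step 3: E = ½ma²t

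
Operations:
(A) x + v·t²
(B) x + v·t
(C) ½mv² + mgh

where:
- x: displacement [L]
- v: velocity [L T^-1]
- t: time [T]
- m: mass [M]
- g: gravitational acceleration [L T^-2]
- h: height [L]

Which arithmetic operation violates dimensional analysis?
(A) x + v·t²

(A) x + v·t²: x [L] and v·t² [L T] — different dimensions cannot be added/subtracted ✗
(B) x + v·t: x [L] and v·t [L] — same dimensions ✓
(C) ½mv² + mgh: ½mv² [L^2 M T^-2] and mgh [L^2 M T^-2] — same dimensions ✓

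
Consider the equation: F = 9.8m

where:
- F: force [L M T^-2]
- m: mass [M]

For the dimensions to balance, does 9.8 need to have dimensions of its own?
Yes

F has dimensions [L M T^-2], while m alone has dimensions [M]. For the equation to balance, the factor 9.8 must carry dimensions [L T^-2] — it is a dimensional constant (a numerical value of a physical quantity with its units suppressed), not a pure number.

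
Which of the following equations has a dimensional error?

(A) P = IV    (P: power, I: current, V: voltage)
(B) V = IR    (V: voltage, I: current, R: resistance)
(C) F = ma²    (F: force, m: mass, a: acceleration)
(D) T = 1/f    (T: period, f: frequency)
(C) F = ma²

The equation (C) F = ma² is dimensionally incorrect.

LHS (F): [L M T^-2]
RHS (ma²): [L^2 M T^-4] ✗

The dimensions do not match. The other three equations balance.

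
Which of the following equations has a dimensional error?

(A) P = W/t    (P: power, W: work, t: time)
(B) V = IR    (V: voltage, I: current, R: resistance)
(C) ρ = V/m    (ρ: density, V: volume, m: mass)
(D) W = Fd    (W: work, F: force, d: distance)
(C) ρ = V/m

The equation (C) ρ = V/m is dimensionally incorrect.

LHS (ρ): [L^-3 M]
RHS (V/m): [L^3 M^-1] ✗

The dimensions do not match. The other three equations balance.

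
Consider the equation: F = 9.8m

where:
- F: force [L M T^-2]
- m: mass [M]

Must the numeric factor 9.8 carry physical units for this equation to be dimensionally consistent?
Yes

F has dimensions [L M T^-2], while m alone has dimensions [M]. For the equation to balance, the factor 9.8 must carry dimensions [L T^-2] — it is a dimensional constant (a numerical value of a physical quantity with its units suppressed), not a pure number.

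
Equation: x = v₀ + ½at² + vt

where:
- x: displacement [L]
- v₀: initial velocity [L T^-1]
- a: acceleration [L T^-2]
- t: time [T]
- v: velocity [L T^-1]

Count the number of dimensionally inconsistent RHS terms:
1

LHS x: [L]
- v₀: [L T^-1] ✗
- ½at²: [L] ✓
- vt: [L] ✓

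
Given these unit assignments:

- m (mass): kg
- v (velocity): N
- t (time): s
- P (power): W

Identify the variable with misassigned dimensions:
v

The variable v (velocity) should have units m/s, not N.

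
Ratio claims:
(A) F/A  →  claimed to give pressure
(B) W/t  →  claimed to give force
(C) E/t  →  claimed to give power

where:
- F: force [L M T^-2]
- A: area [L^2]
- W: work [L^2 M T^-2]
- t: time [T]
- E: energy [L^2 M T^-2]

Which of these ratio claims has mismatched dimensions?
(B) W/t does not give force

(A) F/A: [L^-1 M T^-2] = pressure [L^-1 M T^-2] ✓
(B) W/t: [L^2 M T^-3] ≠ force [L M T^-2] ✗
(C) E/t: [L^2 M T^-3] = power [L^2 M T^-3] ✓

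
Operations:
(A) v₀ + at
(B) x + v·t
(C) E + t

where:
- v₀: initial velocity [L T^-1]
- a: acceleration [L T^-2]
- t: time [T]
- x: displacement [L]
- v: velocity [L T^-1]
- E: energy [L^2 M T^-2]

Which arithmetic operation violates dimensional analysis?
(C) E + t

(A) v₀ + at: v₀ [L T^-1] and at [L T^-1] — same dimensions ✓
(B) x + v·t: x [L] and v·t [L] — same dimensions ✓
(C) E + t: E [L^2 M T^-2] and t [T] — different dimensions cannot be added/subtracted ✗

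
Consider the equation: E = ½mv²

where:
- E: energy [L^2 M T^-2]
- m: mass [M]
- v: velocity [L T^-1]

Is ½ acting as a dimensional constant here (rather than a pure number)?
No

E has dimensions [L^2 M T^-2] and mv² already has dimensions [L^2 M T^-2], so the equation balances without ½ contributing any dimensions. ½ is a pure (dimensionless) number; changing or removing it would not affect dimensional consistency.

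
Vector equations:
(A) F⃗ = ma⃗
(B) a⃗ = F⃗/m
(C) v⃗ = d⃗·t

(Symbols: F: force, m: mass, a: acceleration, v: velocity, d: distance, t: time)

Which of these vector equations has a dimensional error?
(C) v⃗ = d⃗·t

(A) F⃗ = ma⃗: LHS [L M T^-2], RHS [L M T^-2] ✓ — Force and acceleration are vectors, mass is a scalar
(B) a⃗ = F⃗/m: LHS [L T^-2], RHS [L T^-2] ✓ — force (vector) divided by mass (scalar)
(C) v⃗ = d⃗·t: LHS [L T^-1], RHS [L T] ✗ — velocity is displacement per time; should be d⃗/t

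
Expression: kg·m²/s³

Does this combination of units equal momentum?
No

The expression kg·m²/s³ has dimensions [L^2 M T^-3], but momentum has dimensions [L M T^-1].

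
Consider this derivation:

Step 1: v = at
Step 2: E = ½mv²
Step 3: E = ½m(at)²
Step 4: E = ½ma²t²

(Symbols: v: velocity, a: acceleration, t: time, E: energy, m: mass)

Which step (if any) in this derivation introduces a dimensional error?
No step introduces an error — all steps are dimensionally consistent.

Step 1: v = at → LHS [L T^-1], RHS [L T^-1] ✓
Step 2: E = ½mv² → LHS [L^2 M T^-2], RHS [L^2 M T^-2] ✓
Step 3: E = ½m(at)² → LHS [L^2 M T^-2], RHS [L^2 M T^-2] ✓
Step 4: E = ½ma²t² → LHS [L^2 M T^-2], RHS [L^2 M T^-2] ✓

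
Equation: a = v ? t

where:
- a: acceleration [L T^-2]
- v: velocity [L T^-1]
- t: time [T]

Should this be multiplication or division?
division (÷): a = v ÷ t

a [L T^-2]; v [L T^-1]; t [T].
v × t → [L] ✗
v ÷ t → [L T^-2] ✓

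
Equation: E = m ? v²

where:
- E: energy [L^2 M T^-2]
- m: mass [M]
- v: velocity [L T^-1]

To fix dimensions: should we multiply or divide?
multiplication (×): E = m × v²

E [L^2 M T^-2]; m [M]; v² [L^2 T^-2].
m × v² → [L^2 M T^-2] ✓
m ÷ v² → [L^-2 M T^2] ✗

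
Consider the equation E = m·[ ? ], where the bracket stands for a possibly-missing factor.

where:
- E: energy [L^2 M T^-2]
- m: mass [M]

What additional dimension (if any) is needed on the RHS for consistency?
[L^2 T^-2] — velocity squared (e.g. v²)

E has dimensions [L^2 M T^-2]; m has dimensions [M].
The bracketed factor must supply [L^2 M T^-2] / [M] = [L^2 T^-2].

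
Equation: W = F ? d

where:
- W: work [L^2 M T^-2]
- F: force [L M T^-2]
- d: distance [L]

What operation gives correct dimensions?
multiplication (×): W = F × d

W [L^2 M T^-2]; F [L M T^-2]; d [L].
F × d → [L^2 M T^-2] ✓
F ÷ d → [M T^-2] ✗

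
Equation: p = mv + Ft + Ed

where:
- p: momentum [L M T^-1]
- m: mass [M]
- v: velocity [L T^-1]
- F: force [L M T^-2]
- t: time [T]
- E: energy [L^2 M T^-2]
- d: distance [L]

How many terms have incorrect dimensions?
1

LHS p: [L M T^-1]
- mv: [L M T^-1] ✓
- Ft: [L M T^-1] ✓
- Ed: [L^3 M T^-2] ✗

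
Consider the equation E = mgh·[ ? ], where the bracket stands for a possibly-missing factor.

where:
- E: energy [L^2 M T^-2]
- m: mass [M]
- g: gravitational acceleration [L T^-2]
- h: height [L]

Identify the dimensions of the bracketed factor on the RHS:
Nothing is missing — the bracketed factor must be dimensionless.

E has dimensions [L^2 M T^-2] and mgh already has dimensions [L^2 M T^-2], so E = mgh is dimensionally complete.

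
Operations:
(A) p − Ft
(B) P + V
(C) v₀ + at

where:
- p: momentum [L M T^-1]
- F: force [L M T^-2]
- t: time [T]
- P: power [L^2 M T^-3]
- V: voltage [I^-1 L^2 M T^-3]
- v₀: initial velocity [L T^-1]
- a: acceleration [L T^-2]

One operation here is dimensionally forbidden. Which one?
(B) P + V

(A) p − Ft: p [L M T^-1] and Ft [L M T^-1] — same dimensions ✓
(B) P + V: P [L^2 M T^-3] and V [I^-1 L^2 M T^-3] — different dimensions cannot be added/subtracted ✗
(C) v₀ + at: v₀ [L T^-1] and at [L T^-1] — same dimensions ✓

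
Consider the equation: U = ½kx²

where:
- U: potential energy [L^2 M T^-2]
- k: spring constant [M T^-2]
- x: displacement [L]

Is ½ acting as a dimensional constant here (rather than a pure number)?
No

U has dimensions [L^2 M T^-2] and kx² already has dimensions [L^2 M T^-2], so the equation balances without ½ contributing any dimensions. ½ is a pure (dimensionless) number; changing or removing it would not affect dimensional consistency.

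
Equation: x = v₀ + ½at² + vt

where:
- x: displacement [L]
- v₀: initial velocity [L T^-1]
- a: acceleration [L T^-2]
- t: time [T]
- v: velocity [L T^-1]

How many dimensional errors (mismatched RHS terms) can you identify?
1

LHS x: [L]
- v₀: [L T^-1] ✗
- ½at²: [L] ✓
- vt: [L] ✓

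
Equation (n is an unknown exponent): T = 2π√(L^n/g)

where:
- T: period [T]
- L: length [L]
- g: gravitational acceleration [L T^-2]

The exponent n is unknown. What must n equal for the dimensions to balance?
n = 1

T has dimensions [T]; L has dimensions [L].
With n = 1: 2π√(L^1/g) has dimensions [T], matching the LHS ✓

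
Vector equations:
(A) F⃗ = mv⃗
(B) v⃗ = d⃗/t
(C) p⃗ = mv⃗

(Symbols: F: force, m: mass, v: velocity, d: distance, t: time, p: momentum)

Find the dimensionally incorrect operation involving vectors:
(A) F⃗ = mv⃗

(A) F⃗ = mv⃗: LHS [L M T^-2], RHS [L M T^-1] ✗ — mass times velocity is momentum, not force; should be ma⃗
(B) v⃗ = d⃗/t: LHS [L T^-1], RHS [L T^-1] ✓ — displacement (vector) divided by time (scalar)
(C) p⃗ = mv⃗: LHS [L M T^-1], RHS [L M T^-1] ✓ — mass (scalar) times velocity (vector)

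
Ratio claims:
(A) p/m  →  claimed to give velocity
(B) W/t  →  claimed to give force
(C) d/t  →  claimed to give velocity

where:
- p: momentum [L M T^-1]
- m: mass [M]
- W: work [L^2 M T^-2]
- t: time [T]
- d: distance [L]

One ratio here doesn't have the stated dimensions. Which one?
(B) W/t does not give force

(A) p/m: [L T^-1] = velocity [L T^-1] ✓
(B) W/t: [L^2 M T^-3] ≠ force [L M T^-2] ✗
(C) d/t: [L T^-1] = velocity [L T^-1] ✓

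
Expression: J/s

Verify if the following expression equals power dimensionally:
Yes

The expression J/s has dimensions [L^2 M T^-3], which is exactly power [L^2 M T^-3].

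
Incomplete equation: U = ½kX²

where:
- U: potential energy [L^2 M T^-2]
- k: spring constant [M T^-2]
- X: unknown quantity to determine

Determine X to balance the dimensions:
X = x (displacement), dimensions [L]

U has dimensions [L^2 M T^-2]; the rest of the RHS (½k) has dimensions [M T^-2].
So X² must have dimensions [L^2], i.e. X has dimensions [L] — X = x (displacement).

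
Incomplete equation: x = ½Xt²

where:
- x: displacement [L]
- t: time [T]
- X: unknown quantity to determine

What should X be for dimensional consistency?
X = a (acceleration), dimensions [L T^-2]

x has dimensions [L]; the rest of the RHS (½ t²) has dimensions [T^2].
So X must have dimensions [L T^-2] — X = a (acceleration).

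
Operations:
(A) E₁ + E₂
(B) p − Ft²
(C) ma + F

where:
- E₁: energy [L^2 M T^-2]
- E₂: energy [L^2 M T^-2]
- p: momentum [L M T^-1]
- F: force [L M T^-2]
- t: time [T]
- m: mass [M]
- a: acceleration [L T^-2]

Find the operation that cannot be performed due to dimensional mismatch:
(B) p − Ft²

(A) E₁ + E₂: E₁ [L^2 M T^-2] and E₂ [L^2 M T^-2] — same dimensions ✓
(B) p − Ft²: p [L M T^-1] and Ft² [L M] — different dimensions cannot be added/subtracted ✗
(C) ma + F: ma [L M T^-2] and F [L M T^-2] — same dimensions ✓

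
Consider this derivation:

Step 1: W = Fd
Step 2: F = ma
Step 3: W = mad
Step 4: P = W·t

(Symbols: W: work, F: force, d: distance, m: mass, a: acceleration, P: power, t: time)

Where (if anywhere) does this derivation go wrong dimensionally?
Step 4

Step 1: W = Fd → LHS [L^2 M T^-2], RHS [L^2 M T^-2] ✓
Step 2: F = ma → LHS [L M T^-2], RHS [L M T^-2] ✓
Step 3: W = mad → LHS [L^2 M T^-2], RHS [L^2 M T^-2] ✓
Step 4: P = W·t → LHS [L^2 M T^-3], RHS [L^2 M T^-1] ✗

The first dimensional inconsistency appears in step 4: P = W·t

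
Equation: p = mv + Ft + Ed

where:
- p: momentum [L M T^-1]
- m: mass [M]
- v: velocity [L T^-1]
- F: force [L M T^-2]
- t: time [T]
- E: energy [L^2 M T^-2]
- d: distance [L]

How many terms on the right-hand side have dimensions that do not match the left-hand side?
1

LHS p: [L M T^-1]
- mv: [L M T^-1] ✓
- Ft: [L M T^-1] ✓
- Ed: [L^3 M T^-2] ✗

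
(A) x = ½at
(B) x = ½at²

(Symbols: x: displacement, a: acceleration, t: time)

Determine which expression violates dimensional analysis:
(A)

(A) x = ½at: LHS [L], RHS [L T^-1] ✗
(B) x = ½at²: LHS [L], RHS [L] ✓

Expression (A) x = ½at is dimensionally incorrect.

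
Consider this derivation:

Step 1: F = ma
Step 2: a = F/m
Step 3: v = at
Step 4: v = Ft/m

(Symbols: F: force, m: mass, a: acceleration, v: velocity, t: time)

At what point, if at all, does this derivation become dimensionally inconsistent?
No step introduces an error — all steps are dimensionally consistent.

Step 1: F = ma → LHS [L M T^-2], RHS [L M T^-2] ✓
Step 2: a = F/m → LHS [L T^-2], RHS [L T^-2] ✓
Step 3: v = at → LHS [L T^-1], RHS [L T^-1] ✓
Step 4: v = Ft/m → LHS [L T^-1], RHS [L T^-1] ✓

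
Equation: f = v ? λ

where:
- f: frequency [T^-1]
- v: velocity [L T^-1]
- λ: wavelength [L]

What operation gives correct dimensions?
division (÷): f = v ÷ λ

f [T^-1]; v [L T^-1]; λ [L].
v × λ → [L^2 T^-1] ✗
v ÷ λ → [T^-1] ✓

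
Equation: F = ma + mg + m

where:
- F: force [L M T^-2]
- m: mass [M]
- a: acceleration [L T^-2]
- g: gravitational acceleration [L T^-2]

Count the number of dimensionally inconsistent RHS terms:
1

LHS F: [L M T^-2]
- ma: [L M T^-2] ✓
- mg: [L M T^-2] ✓
- m: [M] ✗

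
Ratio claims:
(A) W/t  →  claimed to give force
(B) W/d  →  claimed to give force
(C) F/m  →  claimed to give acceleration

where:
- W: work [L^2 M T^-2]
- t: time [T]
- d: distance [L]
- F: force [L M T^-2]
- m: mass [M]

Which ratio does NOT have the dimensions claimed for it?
(A) W/t does not give force

(A) W/t: [L^2 M T^-3] ≠ force [L M T^-2] ✗
(B) W/d: [L M T^-2] = force [L M T^-2] ✓
(C) F/m: [L T^-2] = acceleration [L T^-2] ✓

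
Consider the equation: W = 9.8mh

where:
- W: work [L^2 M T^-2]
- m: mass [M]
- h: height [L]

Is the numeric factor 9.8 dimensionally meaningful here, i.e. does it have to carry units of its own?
Yes

W has dimensions [L^2 M T^-2], while mh alone has dimensions [L M]. For the equation to balance, the factor 9.8 must carry dimensions [L T^-2] — it is a dimensional constant (a numerical value of a physical quantity with its units suppressed), not a pure number.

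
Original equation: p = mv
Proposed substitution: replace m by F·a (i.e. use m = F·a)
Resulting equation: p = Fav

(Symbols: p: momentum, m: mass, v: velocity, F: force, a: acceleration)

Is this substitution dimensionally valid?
No

[m] = [M] and [F·a] = [L^2 M T^-4]. These differ, so the substitution replaces a quantity by one of different dimensions and the result p = Fav has LHS [L M T^-1] vs RHS [L^3 M T^-5] — inconsistent.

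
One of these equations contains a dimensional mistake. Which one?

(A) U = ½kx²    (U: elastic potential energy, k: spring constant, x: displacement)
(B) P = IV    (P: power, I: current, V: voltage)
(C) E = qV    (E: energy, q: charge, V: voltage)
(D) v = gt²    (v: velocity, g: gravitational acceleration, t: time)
(D) v = gt²

The equation (D) v = gt² is dimensionally incorrect.

LHS (v): [L T^-1]
RHS (gt²): [L] ✗

The dimensions do not match. The other three equations balance.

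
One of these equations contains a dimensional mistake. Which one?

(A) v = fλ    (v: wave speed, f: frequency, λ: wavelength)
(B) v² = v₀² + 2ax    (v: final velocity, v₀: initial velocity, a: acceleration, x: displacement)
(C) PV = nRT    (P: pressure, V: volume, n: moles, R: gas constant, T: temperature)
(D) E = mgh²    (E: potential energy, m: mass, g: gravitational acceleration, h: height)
(D) E = mgh²

The equation (D) E = mgh² is dimensionally incorrect.

LHS (E): [L^2 M T^-2]
RHS (mgh²): [L^3 M T^-2] ✗

The dimensions do not match. The other three equations balance.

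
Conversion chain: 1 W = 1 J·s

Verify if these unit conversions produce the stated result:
The chain is incorrect (it contains an error).

Incorrect: Watt is J/s, not J·s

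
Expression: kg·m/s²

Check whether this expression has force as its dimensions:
Yes

The expression kg·m/s² has dimensions [L M T^-2], which is exactly force [L M T^-2].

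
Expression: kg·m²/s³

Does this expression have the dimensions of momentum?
No

The expression kg·m²/s³ has dimensions [L^2 M T^-3], but momentum has dimensions [L M T^-1].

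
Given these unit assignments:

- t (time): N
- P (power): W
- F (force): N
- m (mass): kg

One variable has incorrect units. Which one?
t

The variable t (time) should have units s, not N.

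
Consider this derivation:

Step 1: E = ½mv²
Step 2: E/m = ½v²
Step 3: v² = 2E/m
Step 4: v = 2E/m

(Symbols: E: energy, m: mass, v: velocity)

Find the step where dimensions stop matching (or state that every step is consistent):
Step 4

Step 1: E = ½mv² → LHS [L^2 M T^-2], RHS [L^2 M T^-2] ✓
Step 2: E/m = ½v² → LHS [L^2 T^-2], RHS [L^2 T^-2] ✓
Step 3: v² = 2E/m → LHS [L^2 T^-2], RHS [L^2 T^-2] ✓
Step 4: v = 2E/m → LHS [L T^-1], RHS [L^2 T^-2] ✗

The first dimensional inconsistency appears in step 4: v = 2E/m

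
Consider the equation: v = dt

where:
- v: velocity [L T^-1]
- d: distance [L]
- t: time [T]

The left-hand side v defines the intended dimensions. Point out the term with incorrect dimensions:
The right-hand side term dt

v has dimensions [L T^-1], but dt has dimensions [L T], so the term dt is dimensionally wrong for v.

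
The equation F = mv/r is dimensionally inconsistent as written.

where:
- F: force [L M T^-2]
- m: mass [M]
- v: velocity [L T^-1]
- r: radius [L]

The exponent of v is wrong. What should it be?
The exponent of v should be 2: F = mv^2/r

The LHS F has dimensions [L M T^-2]; v has dimensions [L T^-1].
As written, the RHS mv/r (exponent 1 on v) has dimensions [M T^-1], which does not match.
With exponent 2, the RHS mv^2/r has dimensions [L M T^-2], matching the LHS.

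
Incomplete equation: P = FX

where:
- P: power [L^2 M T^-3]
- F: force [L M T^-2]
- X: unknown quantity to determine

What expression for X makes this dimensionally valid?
X = v (velocity), dimensions [L T^-1]

P has dimensions [L^2 M T^-3]; the rest of the RHS (F) has dimensions [L M T^-2].
So X must have dimensions [L T^-1] — X = v (velocity).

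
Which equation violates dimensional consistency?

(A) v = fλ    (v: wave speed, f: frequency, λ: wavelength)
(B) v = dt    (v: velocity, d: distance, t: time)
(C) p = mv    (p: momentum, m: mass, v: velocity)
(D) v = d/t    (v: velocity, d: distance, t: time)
(B) v = dt

The equation (B) v = dt is dimensionally incorrect.

LHS (v): [L T^-1]
RHS (dt): [L T] ✗

The dimensions do not match. The other three equations balance.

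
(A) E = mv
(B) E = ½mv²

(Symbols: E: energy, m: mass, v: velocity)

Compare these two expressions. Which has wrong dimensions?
(A)

(A) E = mv: LHS [L^2 M T^-2], RHS [L M T^-1] ✗
(B) E = ½mv²: LHS [L^2 M T^-2], RHS [L^2 M T^-2] ✓

Expression (A) E = mv is dimensionally incorrect.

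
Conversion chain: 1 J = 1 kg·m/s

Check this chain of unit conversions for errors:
The chain is incorrect (it contains an error).

Incorrect: Joule is kg·m²/s², not kg·m/s (that is momentum)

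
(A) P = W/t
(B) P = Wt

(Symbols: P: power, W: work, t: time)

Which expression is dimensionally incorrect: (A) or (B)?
(B)

(A) P = W/t: LHS [L^2 M T^-3], RHS [L^2 M T^-3] ✓
(B) P = Wt: LHS [L^2 M T^-3], RHS [L^2 M T^-1] ✗

Expression (B) P = Wt is dimensionally incorrect.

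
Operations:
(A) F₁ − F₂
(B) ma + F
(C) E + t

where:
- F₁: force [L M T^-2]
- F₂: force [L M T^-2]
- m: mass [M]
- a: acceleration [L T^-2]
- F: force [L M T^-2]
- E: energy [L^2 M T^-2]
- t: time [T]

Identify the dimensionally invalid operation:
(C) E + t

(A) F₁ − F₂: F₁ [L M T^-2] and F₂ [L M T^-2] — same dimensions ✓
(B) ma + F: ma [L M T^-2] and F [L M T^-2] — same dimensions ✓
(C) E + t: E [L^2 M T^-2] and t [T] — different dimensions cannot be added/subtracted ✗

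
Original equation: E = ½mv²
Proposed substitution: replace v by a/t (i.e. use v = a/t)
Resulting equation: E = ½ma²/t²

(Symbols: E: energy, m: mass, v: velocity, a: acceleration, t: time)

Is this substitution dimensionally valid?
No

[v] = [L T^-1] and [a/t] = [L T^-3]. These differ, so the substitution replaces a quantity by one of different dimensions and the result E = ½ma²/t² has LHS [L^2 M T^-2] vs RHS [L^2 M T^-6] — inconsistent.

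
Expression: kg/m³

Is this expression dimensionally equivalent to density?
Yes

The expression kg/m³ has dimensions [L^-3 M], which is exactly density [L^-3 M].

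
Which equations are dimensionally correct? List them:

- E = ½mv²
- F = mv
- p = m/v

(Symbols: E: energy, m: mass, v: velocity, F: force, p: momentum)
Dimensionally correct: E = ½mv²
Dimensionally incorrect: F = mv, p = m/v
Ordered (correct first, then incorrect): E = ½mv², F = mv, p = m/v

- E = ½mv²: LHS [L^2 M T^-2], RHS [L^2 M T^-2] → correct ✓
- F = mv: LHS [L M T^-2], RHS [L M T^-1] → incorrect ✗
- p = m/v: LHS [L M T^-1], RHS [L^-1 M T] → incorrect ✗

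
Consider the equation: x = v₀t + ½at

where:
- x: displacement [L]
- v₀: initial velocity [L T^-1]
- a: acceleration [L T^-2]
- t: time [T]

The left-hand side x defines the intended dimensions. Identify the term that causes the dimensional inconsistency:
The term ½at

Checking each RHS term against the LHS:
- v₀t: [L] — matches x [L] ✓
- ½at: [L T^-1] — does NOT match x [L] ✗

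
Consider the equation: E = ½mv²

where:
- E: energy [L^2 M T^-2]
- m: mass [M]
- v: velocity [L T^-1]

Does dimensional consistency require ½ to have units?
No

E has dimensions [L^2 M T^-2] and mv² already has dimensions [L^2 M T^-2], so the equation balances without ½ contributing any dimensions. ½ is a pure (dimensionless) number; changing or removing it would not affect dimensional consistency.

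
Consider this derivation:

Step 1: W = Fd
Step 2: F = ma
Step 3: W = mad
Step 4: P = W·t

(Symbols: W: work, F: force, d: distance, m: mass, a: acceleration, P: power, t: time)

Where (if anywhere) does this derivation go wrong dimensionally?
Step 4

Step 1: W = Fd → LHS [L^2 M T^-2], RHS [L^2 M T^-2] ✓
Step 2: F = ma → LHS [L M T^-2], RHS [L M T^-2] ✓
Step 3: W = mad → LHS [L^2 M T^-2], RHS [L^2 M T^-2] ✓
Step 4: P = W·t → LHS [L^2 M T^-3], RHS [L^2 M T^-1] ✗

The first dimensional inconsistency appears in step 4: P = W·t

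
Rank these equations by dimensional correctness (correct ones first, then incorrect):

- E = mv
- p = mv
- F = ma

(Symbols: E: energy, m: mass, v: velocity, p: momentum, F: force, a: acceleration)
Dimensionally correct: p = mv, F = ma
Dimensionally incorrect: E = mv
Ordered (correct first, then incorrect): p = mv, F = ma, E = mv

- E = mv: LHS [L^2 M T^-2], RHS [L M T^-1] → incorrect ✗
- p = mv: LHS [L M T^-1], RHS [L M T^-1] → correct ✓
- F = ma: LHS [L M T^-2], RHS [L M T^-2] → correct ✓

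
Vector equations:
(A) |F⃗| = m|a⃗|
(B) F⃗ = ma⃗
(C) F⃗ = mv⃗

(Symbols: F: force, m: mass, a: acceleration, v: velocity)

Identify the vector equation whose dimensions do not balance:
(C) F⃗ = mv⃗

(A) |F⃗| = m|a⃗|: LHS [L M T^-2], RHS [L M T^-2] ✓ — magnitudes of vectors are scalars
(B) F⃗ = ma⃗: LHS [L M T^-2], RHS [L M T^-2] ✓ — Force and acceleration are vectors, mass is a scalar
(C) F⃗ = mv⃗: LHS [L M T^-2], RHS [L M T^-1] ✗ — mass times velocity is momentum, not force; should be ma⃗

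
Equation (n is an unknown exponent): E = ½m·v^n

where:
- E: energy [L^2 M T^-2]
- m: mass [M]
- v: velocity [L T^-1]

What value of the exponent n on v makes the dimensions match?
n = 2

E has dimensions [L^2 M T^-2]; v has dimensions [L T^-1].
The rest of the RHS has dimensions [M], so v^n must supply [L^2 T^-2].
With n = 2: ½m·v^2 has dimensions [L^2 M T^-2], matching the LHS ✓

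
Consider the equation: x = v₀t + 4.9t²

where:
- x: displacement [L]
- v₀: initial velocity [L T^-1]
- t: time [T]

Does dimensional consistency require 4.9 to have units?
Yes

x has dimensions [L], while t² alone has dimensions [T^2]. For the equation to balance, the factor 4.9 must carry dimensions [L T^-2] — it is a dimensional constant (a numerical value of a physical quantity with its units suppressed), not a pure number.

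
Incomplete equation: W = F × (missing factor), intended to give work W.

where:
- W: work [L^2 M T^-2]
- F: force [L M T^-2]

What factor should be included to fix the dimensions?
d (distance), dimensions [L]

W has dimensions [L^2 M T^-2] and F has dimensions [L M T^-2].
The missing factor must have dimensions [L^2 M T^-2] / [L M T^-2] = [L], i.e. distance (d).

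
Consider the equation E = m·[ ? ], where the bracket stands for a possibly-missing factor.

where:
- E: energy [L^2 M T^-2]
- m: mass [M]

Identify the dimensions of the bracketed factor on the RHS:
[L^2 T^-2] — velocity squared (e.g. v²)

E has dimensions [L^2 M T^-2]; m has dimensions [M].
The bracketed factor must supply [L^2 M T^-2] / [M] = [L^2 T^-2].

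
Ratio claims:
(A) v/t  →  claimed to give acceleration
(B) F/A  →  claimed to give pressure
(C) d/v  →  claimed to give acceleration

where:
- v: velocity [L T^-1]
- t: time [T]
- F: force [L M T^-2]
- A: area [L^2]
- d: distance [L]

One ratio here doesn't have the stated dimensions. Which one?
(C) d/v does not give acceleration

(A) v/t: [L T^-2] = acceleration [L T^-2] ✓
(B) F/A: [L^-1 M T^-2] = pressure [L^-1 M T^-2] ✓
(C) d/v: [T] ≠ acceleration [L T^-2] ✗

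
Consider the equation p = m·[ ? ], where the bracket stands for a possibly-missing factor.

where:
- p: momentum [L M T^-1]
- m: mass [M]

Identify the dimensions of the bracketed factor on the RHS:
[L T^-1] — velocity (e.g. v)

p has dimensions [L M T^-1]; m has dimensions [M].
The bracketed factor must supply [L M T^-1] / [M] = [L T^-1].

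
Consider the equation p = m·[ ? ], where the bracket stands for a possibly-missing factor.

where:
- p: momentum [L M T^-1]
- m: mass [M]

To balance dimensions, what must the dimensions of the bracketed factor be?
[L T^-1] — velocity (e.g. v)

p has dimensions [L M T^-1]; m has dimensions [M].
The bracketed factor must supply [L M T^-1] / [M] = [L T^-1].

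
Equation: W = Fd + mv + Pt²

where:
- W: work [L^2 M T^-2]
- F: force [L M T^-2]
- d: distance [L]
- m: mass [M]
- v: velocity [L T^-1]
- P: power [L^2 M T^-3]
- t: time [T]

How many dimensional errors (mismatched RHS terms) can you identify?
2

LHS W: [L^2 M T^-2]
- Fd: [L^2 M T^-2] ✓
- mv: [L M T^-1] ✗
- Pt²: [L^2 M T^-1] ✗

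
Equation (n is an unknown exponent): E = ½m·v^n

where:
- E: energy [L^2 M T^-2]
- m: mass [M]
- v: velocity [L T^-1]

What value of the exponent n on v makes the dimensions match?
n = 2

E has dimensions [L^2 M T^-2]; v has dimensions [L T^-1].
The rest of the RHS has dimensions [M], so v^n must supply [L^2 T^-2].
With n = 2: ½m·v^2 has dimensions [L^2 M T^-2], matching the LHS ✓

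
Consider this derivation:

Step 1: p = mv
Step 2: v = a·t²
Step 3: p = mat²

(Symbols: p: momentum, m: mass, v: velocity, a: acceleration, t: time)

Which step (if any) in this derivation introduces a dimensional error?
Step 2

Step 1: p = mv → LHS [L M T^-1], RHS [L M T^-1] ✓
Step 2: v = a·t² → LHS [L T^-1], RHS [L] ✗

The first dimensional inconsistency appears in step 2: v = a·t²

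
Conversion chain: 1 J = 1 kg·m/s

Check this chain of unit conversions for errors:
The chain is incorrect (it contains an error).

Incorrect: Joule is kg·m²/s², not kg·m/s (that is momentum)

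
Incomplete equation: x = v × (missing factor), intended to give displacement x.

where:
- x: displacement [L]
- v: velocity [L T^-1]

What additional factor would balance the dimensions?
t (time), dimensions [T]

x has dimensions [L] and v has dimensions [L T^-1].
The missing factor must have dimensions [L] / [L T^-1] = [T], i.e. time (t).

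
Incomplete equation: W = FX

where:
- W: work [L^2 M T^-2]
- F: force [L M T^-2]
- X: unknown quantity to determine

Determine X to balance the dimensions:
X = d (distance), dimensions [L]

W has dimensions [L^2 M T^-2]; the rest of the RHS (F) has dimensions [L M T^-2].
So X must have dimensions [L] — X = d (distance).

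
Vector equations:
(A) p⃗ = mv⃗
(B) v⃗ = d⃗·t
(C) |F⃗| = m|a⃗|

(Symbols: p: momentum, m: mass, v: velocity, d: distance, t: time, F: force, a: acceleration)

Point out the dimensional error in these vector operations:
(B) v⃗ = d⃗·t

(A) p⃗ = mv⃗: LHS [L M T^-1], RHS [L M T^-1] ✓ — mass (scalar) times velocity (vector)
(B) v⃗ = d⃗·t: LHS [L T^-1], RHS [L T] ✗ — velocity is displacement per time; should be d⃗/t
(C) |F⃗| = m|a⃗|: LHS [L M T^-2], RHS [L M T^-2] ✓ — magnitudes of vectors are scalars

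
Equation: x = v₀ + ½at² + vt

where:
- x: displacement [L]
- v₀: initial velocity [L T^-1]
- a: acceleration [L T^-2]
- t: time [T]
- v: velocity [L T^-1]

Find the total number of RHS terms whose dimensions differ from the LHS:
1

LHS x: [L]
- v₀: [L T^-1] ✗
- ½at²: [L] ✓
- vt: [L] ✓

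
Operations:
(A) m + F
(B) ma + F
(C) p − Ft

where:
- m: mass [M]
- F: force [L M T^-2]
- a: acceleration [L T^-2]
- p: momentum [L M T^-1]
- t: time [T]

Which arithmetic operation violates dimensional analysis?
(A) m + F

(A) m + F: m [M] and F [L M T^-2] — different dimensions cannot be added/subtracted ✗
(B) ma + F: ma [L M T^-2] and F [L M T^-2] — same dimensions ✓
(C) p − Ft: p [L M T^-1] and Ft [L M T^-1] — same dimensions ✓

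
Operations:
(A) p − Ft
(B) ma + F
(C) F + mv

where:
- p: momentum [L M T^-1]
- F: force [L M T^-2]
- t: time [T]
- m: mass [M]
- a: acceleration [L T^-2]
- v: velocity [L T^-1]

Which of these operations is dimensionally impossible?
(C) F + mv

(A) p − Ft: p [L M T^-1] and Ft [L M T^-1] — same dimensions ✓
(B) ma + F: ma [L M T^-2] and F [L M T^-2] — same dimensions ✓
(C) F + mv: F [L M T^-2] and mv [L M T^-1] — different dimensions cannot be added/subtracted ✗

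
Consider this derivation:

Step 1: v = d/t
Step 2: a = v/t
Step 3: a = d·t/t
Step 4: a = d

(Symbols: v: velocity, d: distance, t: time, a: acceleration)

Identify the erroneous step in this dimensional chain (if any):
Step 3

Step 1: v = d/t → LHS [L T^-1], RHS [L T^-1] ✓
Step 2: a = v/t → LHS [L T^-2], RHS [L T^-2] ✓
Step 3: a = d·t/t → LHS [L T^-2], RHS [L] ✗

The first dimensional inconsistency appears in step 3: a = d·t/t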